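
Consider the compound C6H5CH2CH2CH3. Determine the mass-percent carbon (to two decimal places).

89.94%

Element totals:
  C: 9
  H: 12
Molecular formula: C9H12.
Molar mass = 120.195 g/mol.
Mass from C: 9 × 12.011 = 108.099 g/mol.
%C = 108.099 / 120.195 × 100 = 89.94%.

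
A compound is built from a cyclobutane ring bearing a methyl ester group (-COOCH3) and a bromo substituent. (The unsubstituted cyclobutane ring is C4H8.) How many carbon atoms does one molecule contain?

Atom tally by fragment:
  cyclobutane ring core → C:4 H:8
  (− 2 ring H displaced by substituents)
  + COOCH3 → C:2 H:3 O:2
  + Br → Br:1
Element totals:
  C: 6
  H: 9
  Br: 1
  O: 2

6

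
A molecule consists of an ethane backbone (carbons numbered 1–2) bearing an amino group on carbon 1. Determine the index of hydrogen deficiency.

0

Atom tally by fragment:
  H2NCH2 → C:1 H:4 N:1
  CH3 → C:1 H:3
Element totals:
  C: 2
  H: 7
  N: 1
Molecular formula: C2H7N.
DoU = (2C + 2 + N − H − X) / 2 = (2·2 + 2 + 1 − 7 − 0) / 2 = 0.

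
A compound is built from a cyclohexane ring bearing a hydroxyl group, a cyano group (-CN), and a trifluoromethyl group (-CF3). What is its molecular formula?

Atom tally by fragment:
  cyclohexane ring core → C:6 H:12
  (− 3 ring H displaced by substituents)
  + OH → O:1 H:1
  + CN → C:1 N:1
  + CF3 → C:1 F:3
Element totals:
  C: 8
  H: 10
  F: 3
  N: 1
  O: 1

C8H10F3NO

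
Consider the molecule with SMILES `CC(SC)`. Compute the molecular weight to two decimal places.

Atom tally by fragment:
  CH3 → C:1 H:3
  CH2SCH3 → C:2 H:5 S:1
Element totals:
  C: 3
  H: 8
  S: 1
Molecular formula: C3H8S.
  M = 3(12.011) + 8(1.008) + 32.06
    = 36.033 + 8.064 + 32.060 = 76.157

76.16 g/mol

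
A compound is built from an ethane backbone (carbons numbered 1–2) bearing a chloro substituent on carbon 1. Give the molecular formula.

Atom tally by fragment:
  ClCH2 → C:1 H:2 Cl:1
  CH3 → C:1 H:3
Element totals:
  C: 2
  H: 5
  Cl: 1

C2H5Cl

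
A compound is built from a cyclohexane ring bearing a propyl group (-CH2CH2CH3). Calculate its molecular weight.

126.24 g/mol

Atom tally by fragment:
  cyclohexane ring core → C:6 H:12
  (− 1 ring H displaced by substituents)
  + CH2CH2CH3 → C:3 H:7
Element totals:
  C: 9
  H: 18
Molecular formula: C9H18.
  M = 9(12.011) + 18(1.008)
    = 108.099 + 18.144 = 126.243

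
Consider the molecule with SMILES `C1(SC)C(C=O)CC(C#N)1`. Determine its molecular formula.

Atom tally by fragment:
  cyclobutane ring core → C:4 H:8
  (− 3 ring H displaced by substituents)
  + SCH3 → C:1 H:3 S:1
  + CHO → C:1 H:1 O:1
  + CN → C:1 N:1
Element totals:
  C: 7
  H: 9
  N: 1
  O: 1
  S: 1

C7H9NOS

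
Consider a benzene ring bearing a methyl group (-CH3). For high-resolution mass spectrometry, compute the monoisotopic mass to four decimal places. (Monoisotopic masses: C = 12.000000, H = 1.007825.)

92.0626

Atom tally by fragment:
  benzene ring core → C:6 H:6
  (− 1 ring H displaced by substituents)
  + CH3 → C:1 H:3
Element totals:
  C: 7
  H: 8
Molecular formula: C7H8.
  M = 7(12.0) + 8(1.007825)
    = 84.000000 + 8.062600 = 92.062600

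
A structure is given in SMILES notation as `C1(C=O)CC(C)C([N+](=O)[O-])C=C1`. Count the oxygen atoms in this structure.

3

Atom tally by fragment:
  cyclohexene ring core → C:6 H:10
  (− 3 ring H displaced by substituents)
  + CHO → C:1 H:1 O:1
  + CH3 → C:1 H:3
  + NO2 → N:1 O:2
Element totals:
  C: 8
  H: 11
  N: 1
  O: 3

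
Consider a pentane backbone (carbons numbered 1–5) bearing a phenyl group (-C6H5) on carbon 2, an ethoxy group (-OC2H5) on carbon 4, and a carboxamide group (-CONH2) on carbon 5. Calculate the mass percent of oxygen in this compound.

Atom tally by fragment:
  CH3 → C:1 H:3
  CH(C6H5) → C:7 H:6
  CH2 → C:1 H:2
  CH(OC2H5) → C:3 H:6 O:1
  CH2CONH2 → C:2 H:4 O:1 N:1
Element totals:
  C: 14
  H: 21
  N: 1
  O: 2
Molecular formula: C14H21NO2.
Molar mass = 235.327 g/mol.
Mass from O: 2 × 15.999 = 31.998 g/mol.
%O = 31.998 / 235.327 × 100 = 13.60%.

13.60%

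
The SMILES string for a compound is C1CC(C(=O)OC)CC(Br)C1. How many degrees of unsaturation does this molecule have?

Atom tally by fragment:
  cyclohexane ring core → C:6 H:12
  (− 2 ring H displaced by substituents)
  + COOCH3 → C:2 H:3 O:2
  + Br → Br:1
Element totals:
  C: 8
  H: 13
  Br: 1
  O: 2
Molecular formula: C8H13BrO2.
DoU = (2C + 2 + N − H − X) / 2 = (2·8 + 2 + 0 − 13 − 1) / 2 = 2.

2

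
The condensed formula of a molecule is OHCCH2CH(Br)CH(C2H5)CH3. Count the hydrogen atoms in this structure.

Element totals:
  C: 7
  H: 13
  Br: 1
  O: 1

13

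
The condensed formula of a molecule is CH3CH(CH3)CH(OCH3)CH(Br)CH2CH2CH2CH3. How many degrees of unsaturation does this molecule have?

0

Element totals:
  C: 10
  H: 21
  Br: 1
  O: 1
Molecular formula: C10H21BrO.
DoU = (2C + 2 + N − H − X) / 2 = (2·10 + 2 + 0 − 21 − 1) / 2 = 0.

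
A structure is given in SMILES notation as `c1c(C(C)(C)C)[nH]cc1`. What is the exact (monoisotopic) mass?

Atom tally by fragment:
  pyrrole ring core → C:4 H:5 N:1
  (− 1 ring H displaced by substituents)
  + C(CH3)3 → C:4 H:9
Element totals:
  C: 8
  H: 13
  N: 1
Molecular formula: C8H13N.
  M = 8(12.0) + 13(1.007825) + 14.003074
    = 96.000000 + 13.101725 + 14.003074 = 123.104799

123.1048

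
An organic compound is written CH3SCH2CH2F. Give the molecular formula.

C3H7FS

Atom tally by fragment:
  CH3SCH2 → C:2 H:5 S:1
  CH2F → C:1 H:2 F:1
Element totals:
  C: 3
  H: 7
  F: 1
  S: 1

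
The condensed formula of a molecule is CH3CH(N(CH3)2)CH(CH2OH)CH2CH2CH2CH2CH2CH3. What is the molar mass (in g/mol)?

Element totals:
  C: 12
  H: 27
  N: 1
  O: 1
Molecular formula: C12H27NO.
  M = 12(12.011) + 27(1.008) + 14.007 + 15.999
    = 144.132 + 27.216 + 14.007 + 15.999 = 201.354

201.35 g/mol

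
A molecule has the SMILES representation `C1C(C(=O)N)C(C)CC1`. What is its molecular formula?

C7H13NO

Atom tally by fragment:
  cyclopentane ring core → C:5 H:10
  (− 2 ring H displaced by substituents)
  + CONH2 → C:1 H:2 O:1 N:1
  + CH3 → C:1 H:3
Element totals:
  C: 7
  H: 13
  N: 1
  O: 1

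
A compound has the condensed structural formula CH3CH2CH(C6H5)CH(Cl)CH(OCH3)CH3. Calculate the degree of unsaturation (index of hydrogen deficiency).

Atom tally by fragment:
  CH3 → C:1 H:3
  CH2 → C:1 H:2
  CH(C6H5) → C:7 H:6
  CH(Cl) → C:1 H:1 Cl:1
  CH(OCH3) → C:2 H:4 O:1
  CH3 → C:1 H:3
Element totals:
  C: 13
  H: 19
  Cl: 1
  O: 1
Molecular formula: C13H19ClO.
DoU = (2C + 2 + N − H − X) / 2 = (2·13 + 2 + 0 − 19 − 1) / 2 = 4.

4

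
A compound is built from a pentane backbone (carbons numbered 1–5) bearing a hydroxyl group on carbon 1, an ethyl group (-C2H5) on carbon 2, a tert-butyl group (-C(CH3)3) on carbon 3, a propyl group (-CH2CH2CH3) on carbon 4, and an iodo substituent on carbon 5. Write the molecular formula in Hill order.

C14H29IO

Atom tally by fragment:
  HOCH2 → C:1 H:3 O:1
  CH(C2H5) → C:3 H:6
  CH(C(CH3)3) → C:5 H:10
  CH(CH2CH2CH3) → C:4 H:8
  CH2I → C:1 H:2 I:1
Element totals:
  C: 14
  H: 29
  I: 1
  O: 1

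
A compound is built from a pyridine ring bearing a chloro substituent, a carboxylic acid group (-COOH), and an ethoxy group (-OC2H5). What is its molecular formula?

C8H8ClNO3

Atom tally by fragment:
  pyridine ring core → C:5 H:5 N:1
  (− 3 ring H displaced by substituents)
  + Cl → Cl:1
  + COOH → C:1 H:1 O:2
  + OC2H5 → C:2 H:5 O:1
Element totals:
  C: 8
  H: 8
  Cl: 1
  N: 1
  O: 3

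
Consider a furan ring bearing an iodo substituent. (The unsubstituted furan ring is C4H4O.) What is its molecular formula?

Atom tally by fragment:
  furan ring core → C:4 H:4 O:1
  (− 1 ring H displaced by substituents)
  + I → I:1
Element totals:
  C: 4
  H: 3
  I: 1
  O: 1

C4H3IO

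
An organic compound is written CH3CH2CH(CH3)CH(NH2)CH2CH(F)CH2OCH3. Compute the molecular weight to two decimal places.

177.26 g/mol

Element totals:
  C: 9
  H: 20
  F: 1
  N: 1
  O: 1
Molecular formula: C9H20FNO.
  M = 9(12.011) + 20(1.008) + 18.998 + 14.007 + 15.999
    = 108.099 + 20.160 + 18.998 + 14.007 + 15.999 = 177.263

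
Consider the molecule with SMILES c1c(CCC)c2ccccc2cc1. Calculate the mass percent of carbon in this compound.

Atom tally by fragment:
  naphthalene ring system core → C:10 H:8
  (− 1 ring H displaced by substituents)
  + CH2CH2CH3 → C:3 H:7
Element totals:
  C: 13
  H: 14
Molecular formula: C13H14.
Molar mass = 170.255 g/mol.
Mass from C: 13 × 12.011 = 156.143 g/mol.
%C = 156.143 / 170.255 × 100 = 91.71%.

91.71%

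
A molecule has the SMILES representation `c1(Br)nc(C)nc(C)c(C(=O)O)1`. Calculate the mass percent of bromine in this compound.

Atom tally by fragment:
  pyrimidine ring core → C:4 H:4 N:2
  (− 4 ring H displaced by substituents)
  + Br → Br:1
  + CH3 → C:1 H:3
  + CH3 → C:1 H:3
  + COOH → C:1 H:1 O:2
Element totals:
  C: 7
  H: 7
  Br: 1
  N: 2
  O: 2
Molecular formula: C7H7BrN2O2.
Molar mass = 231.049 g/mol.
Mass from Br: 1 × 79.904 = 79.904 g/mol.
%Br = 79.904 / 231.049 × 100 = 34.58%.

34.58%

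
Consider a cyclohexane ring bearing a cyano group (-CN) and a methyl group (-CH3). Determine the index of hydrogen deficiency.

3

Atom tally by fragment:
  cyclohexane ring core → C:6 H:12
  (− 2 ring H displaced by substituents)
  + CN → C:1 N:1
  + CH3 → C:1 H:3
Element totals:
  C: 8
  H: 13
  N: 1
Molecular formula: C8H13N.
DoU = (2C + 2 + N − H − X) / 2 = (2·8 + 2 + 1 − 13 − 0) / 2 = 3.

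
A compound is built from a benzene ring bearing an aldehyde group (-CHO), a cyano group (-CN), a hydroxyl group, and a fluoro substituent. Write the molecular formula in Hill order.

C8H4FNO2

Atom tally by fragment:
  benzene ring core → C:6 H:6
  (− 4 ring H displaced by substituents)
  + CHO → C:1 H:1 O:1
  + CN → C:1 N:1
  + OH → O:1 H:1
  + F → F:1
Element totals:
  C: 8
  H: 4
  F: 1
  N: 1
  O: 2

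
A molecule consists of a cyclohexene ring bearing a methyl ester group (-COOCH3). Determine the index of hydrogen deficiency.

Atom tally by fragment:
  cyclohexene ring core → C:6 H:10
  (− 1 ring H displaced by substituents)
  + COOCH3 → C:2 H:3 O:2
Element totals:
  C: 8
  H: 12
  O: 2
Molecular formula: C8H12O2.
DoU = (2C + 2 + N − H − X) / 2 = (2·8 + 2 + 0 − 12 − 0) / 2 = 3.

3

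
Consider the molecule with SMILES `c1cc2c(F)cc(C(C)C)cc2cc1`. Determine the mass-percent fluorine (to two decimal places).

Atom tally by fragment:
  naphthalene ring system core → C:10 H:8
  (− 2 ring H displaced by substituents)
  + F → F:1
  + CH(CH3)2 → C:3 H:7
Element totals:
  C: 13
  H: 13
  F: 1
Molecular formula: C13H13F.
Molar mass = 188.245 g/mol.
Mass from F: 1 × 18.998 = 18.998 g/mol.
%F = 18.998 / 188.245 × 100 = 10.09%.

10.09%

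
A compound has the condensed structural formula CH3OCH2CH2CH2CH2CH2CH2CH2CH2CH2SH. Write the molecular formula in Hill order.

C10H22OS

Atom tally by fragment:
  CH3OCH2 → C:2 H:5 O:1
  CH2 → C:1 H:2
  CH2 → C:1 H:2
  CH2 → C:1 H:2
  CH2 → C:1 H:2
  CH2 → C:1 H:2
  CH2 → C:1 H:2
  CH2 → C:1 H:2
  CH2SH → C:1 H:3 S:1
Element totals:
  C: 10
  H: 22
  O: 1
  S: 1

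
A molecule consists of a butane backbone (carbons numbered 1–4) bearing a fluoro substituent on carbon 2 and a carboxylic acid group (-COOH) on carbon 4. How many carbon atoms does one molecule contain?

5

Atom tally by fragment:
  CH3 → C:1 H:3
  CH(F) → C:1 H:1 F:1
  CH2 → C:1 H:2
  CH2COOH → C:2 H:3 O:2
Element totals:
  C: 5
  H: 9
  F: 1
  O: 2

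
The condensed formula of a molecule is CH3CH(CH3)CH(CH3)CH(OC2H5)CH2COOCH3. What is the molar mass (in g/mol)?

202.29 g/mol

Atom tally by fragment:
  CH3 → C:1 H:3
  CH(CH3) → C:2 H:4
  CH(CH3) → C:2 H:4
  CH(OC2H5) → C:3 H:6 O:1
  CH2COOCH3 → C:3 H:5 O:2
Element totals:
  C: 11
  H: 22
  O: 3
Molecular formula: C11H22O3.
  M = 11(12.011) + 22(1.008) + 3(15.999)
    = 132.121 + 22.176 + 47.997 = 202.294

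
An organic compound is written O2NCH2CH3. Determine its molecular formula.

Element totals:
  C: 2
  H: 5
  N: 1
  O: 2

C2H5NO2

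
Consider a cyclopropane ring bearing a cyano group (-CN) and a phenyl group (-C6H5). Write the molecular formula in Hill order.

Atom tally by fragment:
  cyclopropane ring core → C:3 H:6
  (− 2 ring H displaced by substituents)
  + CN → C:1 N:1
  + C6H5 → C:6 H:5
Element totals:
  C: 10
  H: 9
  N: 1

C10H9N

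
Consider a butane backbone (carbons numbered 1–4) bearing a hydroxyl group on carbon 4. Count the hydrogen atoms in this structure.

10

Atom tally by fragment:
  CH3 → C:1 H:3
  CH2 → C:1 H:2
  CH2 → C:1 H:2
  CH2OH → C:1 H:3 O:1
Element totals:
  C: 4
  H: 10
  O: 1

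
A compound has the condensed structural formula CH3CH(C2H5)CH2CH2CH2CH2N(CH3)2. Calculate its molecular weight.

157.30 g/mol

Element totals:
  C: 10
  H: 23
  N: 1
Molecular formula: C10H23N.
  M = 10(12.011) + 23(1.008) + 14.007
    = 120.110 + 23.184 + 14.007 = 157.301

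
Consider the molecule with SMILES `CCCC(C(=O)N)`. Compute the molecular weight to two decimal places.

101.15 g/mol

Atom tally by fragment:
  CH3 → C:1 H:3
  CH2 → C:1 H:2
  CH2 → C:1 H:2
  CH2CONH2 → C:2 H:4 O:1 N:1
Element totals:
  C: 5
  H: 11
  N: 1
  O: 1
Molecular formula: C5H11NO.
  M = 5(12.011) + 11(1.008) + 14.007 + 15.999
    = 60.055 + 11.088 + 14.007 + 15.999 = 101.149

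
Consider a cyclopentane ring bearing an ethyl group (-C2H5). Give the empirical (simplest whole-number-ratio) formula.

CH2

Atom tally by fragment:
  cyclopentane ring core → C:5 H:10
  (− 1 ring H displaced by substituents)
  + C2H5 → C:2 H:5
Element totals:
  C: 7
  H: 14
Molecular formula: C7H14.
gcd of subscripts = 7; dividing each by 7:
  C: 7/7 = 1
  H: 14/7 = 2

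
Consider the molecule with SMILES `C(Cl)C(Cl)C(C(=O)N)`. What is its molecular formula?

Atom tally by fragment:
  ClCH2 → C:1 H:2 Cl:1
  CH(Cl) → C:1 H:1 Cl:1
  CH2CONH2 → C:2 H:4 O:1 N:1
Element totals:
  C: 4
  H: 7
  Cl: 2
  N: 1
  O: 1

C4H7Cl2NO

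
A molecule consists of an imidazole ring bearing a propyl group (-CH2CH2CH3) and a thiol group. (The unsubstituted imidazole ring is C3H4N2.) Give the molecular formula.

Atom tally by fragment:
  imidazole ring core → C:3 H:4 N:2
  (− 2 ring H displaced by substituents)
  + CH2CH2CH3 → C:3 H:7
  + SH → S:1 H:1
Element totals:
  C: 6
  H: 10
  N: 2
  S: 1

C6H10N2S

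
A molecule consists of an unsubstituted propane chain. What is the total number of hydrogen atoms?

8

Atom tally by fragment:
  CH3 → C:1 H:3
  CH2 → C:1 H:2
  CH3 → C:1 H:3
Element totals:
  C: 3
  H: 8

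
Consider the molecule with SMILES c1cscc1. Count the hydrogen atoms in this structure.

4

Atom tally by fragment:
  thiophene ring core → C:4 H:4 S:1
Element totals:
  C: 4
  H: 4
  S: 1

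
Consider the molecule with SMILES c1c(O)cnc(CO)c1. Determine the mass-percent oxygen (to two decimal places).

Atom tally by fragment:
  pyridine ring core → C:5 H:5 N:1
  (− 2 ring H displaced by substituents)
  + OH → O:1 H:1
  + CH2OH → C:1 H:3 O:1
Element totals:
  C: 6
  H: 7
  N: 1
  O: 2
Molecular formula: C6H7NO2.
Molar mass = 125.127 g/mol.
Mass from O: 2 × 15.999 = 31.998 g/mol.
%O = 31.998 / 125.127 × 100 = 25.57%.

25.57%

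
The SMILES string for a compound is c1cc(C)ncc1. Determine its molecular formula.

C6H7N

Atom tally by fragment:
  pyridine ring core → C:5 H:5 N:1
  (− 1 ring H displaced by substituents)
  + CH3 → C:1 H:3
Element totals:
  C: 6
  H: 7
  N: 1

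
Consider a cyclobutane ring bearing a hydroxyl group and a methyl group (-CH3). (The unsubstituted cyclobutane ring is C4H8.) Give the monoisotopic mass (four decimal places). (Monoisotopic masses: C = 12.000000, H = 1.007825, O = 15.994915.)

Atom tally by fragment:
  cyclobutane ring core → C:4 H:8
  (− 2 ring H displaced by substituents)
  + OH → O:1 H:1
  + CH3 → C:1 H:3
Element totals:
  C: 5
  H: 10
  O: 1
Molecular formula: C5H10O.
  M = 5(12.0) + 10(1.007825) + 15.994915
    = 60.000000 + 10.078250 + 15.994915 = 86.073165

86.0732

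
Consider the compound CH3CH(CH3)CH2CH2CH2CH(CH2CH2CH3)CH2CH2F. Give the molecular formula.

C12H25F

Element totals:
  C: 12
  H: 25
  F: 1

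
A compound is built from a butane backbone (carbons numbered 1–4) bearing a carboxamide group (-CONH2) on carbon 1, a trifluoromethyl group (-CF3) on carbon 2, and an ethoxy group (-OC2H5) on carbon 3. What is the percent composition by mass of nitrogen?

6.57%

Atom tally by fragment:
  H2NOCCH2 → C:2 H:4 O:1 N:1
  CH(CF3) → C:2 H:1 F:3
  CH(OC2H5) → C:3 H:6 O:1
  CH3 → C:1 H:3
Element totals:
  C: 8
  H: 14
  F: 3
  N: 1
  O: 2
Molecular formula: C8H14F3NO2.
Molar mass = 213.199 g/mol.
Mass from N: 1 × 14.007 = 14.007 g/mol.
%N = 14.007 / 213.199 × 100 = 6.57%.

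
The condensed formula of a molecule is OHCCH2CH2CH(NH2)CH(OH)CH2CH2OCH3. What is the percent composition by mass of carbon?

Atom tally by fragment:
  OHCCH2 → C:2 H:3 O:1
  CH2 → C:1 H:2
  CH(NH2) → C:1 H:3 N:1
  CH(OH) → C:1 H:2 O:1
  CH2 → C:1 H:2
  CH2OCH3 → C:2 H:5 O:1
Element totals:
  C: 8
  H: 17
  N: 1
  O: 3
Molecular formula: C8H17NO3.
Molar mass = 175.228 g/mol.
Mass from C: 8 × 12.011 = 96.088 g/mol.
%C = 96.088 / 175.228 × 100 = 54.84%.

54.84%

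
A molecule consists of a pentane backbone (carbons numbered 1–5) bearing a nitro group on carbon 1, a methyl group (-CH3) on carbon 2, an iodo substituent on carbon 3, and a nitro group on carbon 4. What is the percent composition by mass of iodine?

42.01%

Atom tally by fragment:
  O2NCH2 → C:1 H:2 N:1 O:2
  CH(CH3) → C:2 H:4
  CH(I) → C:1 H:1 I:1
  CH(NO2) → C:1 H:1 N:1 O:2
  CH3 → C:1 H:3
Element totals:
  C: 6
  H: 11
  I: 1
  N: 2
  O: 4
Molecular formula: C6H11IN2O4.
Molar mass = 302.068 g/mol.
Mass from I: 1 × 126.904 = 126.904 g/mol.
%I = 126.904 / 302.068 × 100 = 42.01%.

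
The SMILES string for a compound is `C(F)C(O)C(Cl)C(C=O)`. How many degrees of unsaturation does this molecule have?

Atom tally by fragment:
  FCH2 → C:1 H:2 F:1
  CH(OH) → C:1 H:2 O:1
  CH(Cl) → C:1 H:1 Cl:1
  CH2CHO → C:2 H:3 O:1
Element totals:
  C: 5
  H: 8
  Cl: 1
  F: 1
  O: 2
Molecular formula: C5H8ClFO2.
DoU = (2C + 2 + N − H − X) / 2 = (2·5 + 2 + 0 − 8 − 2) / 2 = 1.

1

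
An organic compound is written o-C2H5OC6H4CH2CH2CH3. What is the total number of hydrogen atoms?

Atom tally by fragment:
  benzene ring core → C:6 H:6
  (− 2 ring H displaced by substituents)
  + OC2H5 → C:2 H:5 O:1
  + CH2CH2CH3 → C:3 H:7
Element totals:
  C: 11
  H: 16
  O: 1

16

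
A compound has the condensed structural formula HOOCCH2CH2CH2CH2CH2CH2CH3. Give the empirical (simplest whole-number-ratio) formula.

C4H8O

Element totals:
  C: 8
  H: 16
  O: 2
Molecular formula: C8H16O2.
gcd of subscripts = 2; dividing each by 2:
  C: 8/2 = 4
  H: 16/2 = 8
  O: 2/2 = 1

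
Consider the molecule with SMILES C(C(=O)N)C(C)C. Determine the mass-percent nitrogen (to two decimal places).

13.85%

Atom tally by fragment:
  H2NOCCH2 → C:2 H:4 O:1 N:1
  CH(CH3) → C:2 H:4
  CH3 → C:1 H:3
Element totals:
  C: 5
  H: 11
  N: 1
  O: 1
Molecular formula: C5H11NO.
Molar mass = 101.149 g/mol.
Mass from N: 1 × 14.007 = 14.007 g/mol.
%N = 14.007 / 101.149 × 100 = 13.85%.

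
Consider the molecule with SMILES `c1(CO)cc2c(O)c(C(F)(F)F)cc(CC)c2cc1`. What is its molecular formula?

Atom tally by fragment:
  naphthalene ring system core → C:10 H:8
  (− 4 ring H displaced by substituents)
  + CH2OH → C:1 H:3 O:1
  + OH → O:1 H:1
  + CF3 → C:1 F:3
  + C2H5 → C:2 H:5
Element totals:
  C: 14
  H: 13
  F: 3
  O: 2

C14H13F3O2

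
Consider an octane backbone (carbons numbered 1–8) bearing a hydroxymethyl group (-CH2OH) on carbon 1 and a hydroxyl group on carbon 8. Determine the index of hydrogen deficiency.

Atom tally by fragment:
  HOCH2CH2 → C:2 H:5 O:1
  CH2 → C:1 H:2
  CH2 → C:1 H:2
  CH2 → C:1 H:2
  CH2 → C:1 H:2
  CH2 → C:1 H:2
  CH2 → C:1 H:2
  CH2OH → C:1 H:3 O:1
Element totals:
  C: 9
  H: 20
  O: 2
Molecular formula: C9H20O2.
DoU = (2C + 2 + N − H − X) / 2 = (2·9 + 2 + 0 − 20 − 0) / 2 = 0.

0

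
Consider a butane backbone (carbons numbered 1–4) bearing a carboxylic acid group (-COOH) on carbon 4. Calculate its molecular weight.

Atom tally by fragment:
  CH3 → C:1 H:3
  CH2 → C:1 H:2
  CH2 → C:1 H:2
  CH2COOH → C:2 H:3 O:2
Element totals:
  C: 5
  H: 10
  O: 2
Molecular formula: C5H10O2.
  M = 5(12.011) + 10(1.008) + 2(15.999)
    = 60.055 + 10.080 + 31.998 = 102.133

102.13 g/mol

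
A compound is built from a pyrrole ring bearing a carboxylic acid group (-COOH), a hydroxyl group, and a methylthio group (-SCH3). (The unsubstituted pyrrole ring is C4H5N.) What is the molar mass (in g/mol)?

Atom tally by fragment:
  pyrrole ring core → C:4 H:5 N:1
  (− 3 ring H displaced by substituents)
  + COOH → C:1 H:1 O:2
  + OH → O:1 H:1
  + SCH3 → C:1 H:3 S:1
Element totals:
  C: 6
  H: 7
  N: 1
  O: 3
  S: 1
Molecular formula: C6H7NO3S.
  M = 6(12.011) + 7(1.008) + 14.007 + 3(15.999) + 32.06
    = 72.066 + 7.056 + 14.007 + 47.997 + 32.060 = 173.186

173.19 g/mol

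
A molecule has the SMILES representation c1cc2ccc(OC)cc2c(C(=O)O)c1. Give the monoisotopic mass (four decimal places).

202.0630

Atom tally by fragment:
  naphthalene ring system core → C:10 H:8
  (− 2 ring H displaced by substituents)
  + OCH3 → C:1 H:3 O:1
  + COOH → C:1 H:1 O:2
Element totals:
  C: 12
  H: 10
  O: 3
Molecular formula: C12H10O3.
  M = 12(12.0) + 10(1.007825) + 3(15.994915)
    = 144.000000 + 10.078250 + 47.984745 = 202.062995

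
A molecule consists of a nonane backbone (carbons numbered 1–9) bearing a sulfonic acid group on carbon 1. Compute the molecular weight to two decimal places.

208.32 g/mol

Atom tally by fragment:
  HO3SCH2 → C:1 H:3 S:1 O:3
  CH2 → C:1 H:2
  CH2 → C:1 H:2
  CH2 → C:1 H:2
  CH2 → C:1 H:2
  CH2 → C:1 H:2
  CH2 → C:1 H:2
  CH2 → C:1 H:2
  CH3 → C:1 H:3
Element totals:
  C: 9
  H: 20
  O: 3
  S: 1
Molecular formula: C9H20O3S.
  M = 9(12.011) + 20(1.008) + 3(15.999) + 32.06
    = 108.099 + 20.160 + 47.997 + 32.060 = 208.316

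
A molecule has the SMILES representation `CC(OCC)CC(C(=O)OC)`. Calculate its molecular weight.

Atom tally by fragment:
  CH3 → C:1 H:3
  CH(OC2H5) → C:3 H:6 O:1
  CH2 → C:1 H:2
  CH2COOCH3 → C:3 H:5 O:2
Element totals:
  C: 8
  H: 16
  O: 3
Molecular formula: C8H16O3.
  M = 8(12.011) + 16(1.008) + 3(15.999)
    = 96.088 + 16.128 + 47.997 = 160.213

160.21 g/mol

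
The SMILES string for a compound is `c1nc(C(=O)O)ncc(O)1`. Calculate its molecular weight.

Atom tally by fragment:
  pyrimidine ring core → C:4 H:4 N:2
  (− 2 ring H displaced by substituents)
  + COOH → C:1 H:1 O:2
  + OH → O:1 H:1
Element totals:
  C: 5
  H: 4
  N: 2
  O: 3
Molecular formula: C5H4N2O3.
  M = 5(12.011) + 4(1.008) + 2(14.007) + 3(15.999)
    = 60.055 + 4.032 + 28.014 + 47.997 = 140.098

140.10 g/mol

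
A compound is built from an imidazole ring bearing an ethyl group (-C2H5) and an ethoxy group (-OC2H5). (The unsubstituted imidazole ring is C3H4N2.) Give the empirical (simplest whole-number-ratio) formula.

C7H12N2O

Atom tally by fragment:
  imidazole ring core → C:3 H:4 N:2
  (− 2 ring H displaced by substituents)
  + C2H5 → C:2 H:5
  + OC2H5 → C:2 H:5 O:1
Element totals:
  C: 7
  H: 12
  N: 2
  O: 1
Molecular formula: C7H12N2O.
gcd of subscripts (7, 12, 2, 1) = 1, so the empirical formula equals the molecular formula.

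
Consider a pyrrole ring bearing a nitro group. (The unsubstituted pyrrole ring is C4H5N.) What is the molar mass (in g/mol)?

Atom tally by fragment:
  pyrrole ring core → C:4 H:5 N:1
  (− 1 ring H displaced by substituents)
  + NO2 → N:1 O:2
Element totals:
  C: 4
  H: 4
  N: 2
  O: 2
Molecular formula: C4H4N2O2.
  M = 4(12.011) + 4(1.008) + 2(14.007) + 2(15.999)
    = 48.044 + 4.032 + 28.014 + 31.998 = 112.088

112.09 g/mol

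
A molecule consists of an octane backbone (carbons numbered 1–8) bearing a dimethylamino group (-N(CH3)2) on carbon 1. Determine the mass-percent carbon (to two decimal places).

76.36%

Atom tally by fragment:
  (CH3)2NCH2 → C:3 H:8 N:1
  CH2 → C:1 H:2
  CH2 → C:1 H:2
  CH2 → C:1 H:2
  CH2 → C:1 H:2
  CH2 → C:1 H:2
  CH2 → C:1 H:2
  CH3 → C:1 H:3
Element totals:
  C: 10
  H: 23
  N: 1
Molecular formula: C10H23N.
Molar mass = 157.301 g/mol.
Mass from C: 10 × 12.011 = 120.110 g/mol.
%C = 120.110 / 157.301 × 100 = 76.36%.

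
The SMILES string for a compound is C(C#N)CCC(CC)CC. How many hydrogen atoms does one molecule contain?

Atom tally by fragment:
  NCCH2 → C:2 H:2 N:1
  CH2 → C:1 H:2
  CH2 → C:1 H:2
  CH(C2H5) → C:3 H:6
  CH2 → C:1 H:2
  CH3 → C:1 H:3
Element totals:
  C: 9
  H: 17
  N: 1

17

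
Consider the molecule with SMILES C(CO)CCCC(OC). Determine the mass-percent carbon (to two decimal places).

63.60%

Atom tally by fragment:
  HOCH2CH2 → C:2 H:5 O:1
  CH2 → C:1 H:2
  CH2 → C:1 H:2
  CH2 → C:1 H:2
  CH2OCH3 → C:2 H:5 O:1
Element totals:
  C: 7
  H: 16
  O: 2
Molecular formula: C7H16O2.
Molar mass = 132.203 g/mol.
Mass from C: 7 × 12.011 = 84.077 g/mol.
%C = 84.077 / 132.203 × 100 = 63.60%.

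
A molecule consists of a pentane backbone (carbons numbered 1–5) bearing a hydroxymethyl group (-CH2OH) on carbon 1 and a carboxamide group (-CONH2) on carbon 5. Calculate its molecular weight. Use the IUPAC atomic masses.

145.20 g/mol

Atom tally by fragment:
  HOCH2CH2 → C:2 H:5 O:1
  CH2 → C:1 H:2
  CH2 → C:1 H:2
  CH2 → C:1 H:2
  CH2CONH2 → C:2 H:4 O:1 N:1
Element totals:
  C: 7
  H: 15
  N: 1
  O: 2
Molecular formula: C7H15NO2.
  M = 7(12.011) + 15(1.008) + 14.007 + 2(15.999)
    = 84.077 + 15.120 + 14.007 + 31.998 = 145.202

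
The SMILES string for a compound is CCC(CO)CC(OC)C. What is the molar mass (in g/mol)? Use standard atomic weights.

146.23 g/mol

Atom tally by fragment:
  CH3 → C:1 H:3
  CH2 → C:1 H:2
  CH(CH2OH) → C:2 H:4 O:1
  CH2 → C:1 H:2
  CH(OCH3) → C:2 H:4 O:1
  CH3 → C:1 H:3
Element totals:
  C: 8
  H: 18
  O: 2
Molecular formula: C8H18O2.
  M = 8(12.011) + 18(1.008) + 2(15.999)
    = 96.088 + 18.144 + 31.998 = 146.230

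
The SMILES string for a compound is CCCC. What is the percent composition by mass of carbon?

82.66%

Atom tally by fragment:
  CH3 → C:1 H:3
  CH2 → C:1 H:2
  CH2 → C:1 H:2
  CH3 → C:1 H:3
Element totals:
  C: 4
  H: 10
Molecular formula: C4H10.
Molar mass = 58.124 g/mol.
Mass from C: 4 × 12.011 = 48.044 g/mol.
%C = 48.044 / 58.124 × 100 = 82.66%.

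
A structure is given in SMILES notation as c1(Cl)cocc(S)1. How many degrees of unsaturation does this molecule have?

3

Atom tally by fragment:
  furan ring core → C:4 H:4 O:1
  (− 2 ring H displaced by substituents)
  + Cl → Cl:1
  + SH → S:1 H:1
Element totals:
  C: 4
  H: 3
  Cl: 1
  O: 1
  S: 1
Molecular formula: C4H3ClOS.
DoU = (2C + 2 + N − H − X) / 2 = (2·4 + 2 + 0 − 3 − 1) / 2 = 3.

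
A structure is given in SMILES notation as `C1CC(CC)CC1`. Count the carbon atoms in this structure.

Atom tally by fragment:
  cyclopentane ring core → C:5 H:10
  (− 1 ring H displaced by substituents)
  + C2H5 → C:2 H:5
Element totals:
  C: 7
  H: 14

7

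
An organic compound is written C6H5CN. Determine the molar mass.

Atom tally by fragment:
  benzene ring core → C:6 H:6
  (− 1 ring H displaced by substituents)
  + CN → C:1 N:1
Element totals:
  C: 7
  H: 5
  N: 1
Molecular formula: C7H5N.
  M = 7(12.011) + 5(1.008) + 14.007
    = 84.077 + 5.040 + 14.007 = 103.124

103.12 g/mol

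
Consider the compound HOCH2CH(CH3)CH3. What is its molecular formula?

C4H10O

Atom tally by fragment:
  HOCH2 → C:1 H:3 O:1
  CH(CH3) → C:2 H:4
  CH3 → C:1 H:3
Element totals:
  C: 4
  H: 10
  O: 1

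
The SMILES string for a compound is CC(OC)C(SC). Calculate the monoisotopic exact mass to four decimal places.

120.0609

Atom tally by fragment:
  CH3 → C:1 H:3
  CH(OCH3) → C:2 H:4 O:1
  CH2SCH3 → C:2 H:5 S:1
Element totals:
  C: 5
  H: 12
  O: 1
  S: 1
Molecular formula: C5H12OS.
  M = 5(12.0) + 12(1.007825) + 15.994915 + 31.972071
    = 60.000000 + 12.093900 + 15.994915 + 31.972071 = 120.060886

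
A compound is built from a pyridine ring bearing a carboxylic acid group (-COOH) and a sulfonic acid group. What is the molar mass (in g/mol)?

Atom tally by fragment:
  pyridine ring core → C:5 H:5 N:1
  (− 2 ring H displaced by substituents)
  + COOH → C:1 H:1 O:2
  + SO3H → S:1 O:3 H:1
Element totals:
  C: 6
  H: 5
  N: 1
  O: 5
  S: 1
Molecular formula: C6H5NO5S.
  M = 6(12.011) + 5(1.008) + 14.007 + 5(15.999) + 32.06
    = 72.066 + 5.040 + 14.007 + 79.995 + 32.060 = 203.168

203.17 g/mol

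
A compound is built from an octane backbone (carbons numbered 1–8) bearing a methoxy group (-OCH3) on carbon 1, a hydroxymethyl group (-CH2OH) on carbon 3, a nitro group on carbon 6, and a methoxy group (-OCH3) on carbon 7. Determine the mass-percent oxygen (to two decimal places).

32.09%

Atom tally by fragment:
  CH3OCH2 → C:2 H:5 O:1
  CH2 → C:1 H:2
  CH(CH2OH) → C:2 H:4 O:1
  CH2 → C:1 H:2
  CH2 → C:1 H:2
  CH(NO2) → C:1 H:1 N:1 O:2
  CH(OCH3) → C:2 H:4 O:1
  CH3 → C:1 H:3
Element totals:
  C: 11
  H: 23
  N: 1
  O: 5
Molecular formula: C11H23NO5.
Molar mass = 249.307 g/mol.
Mass from O: 5 × 15.999 = 79.995 g/mol.
%O = 79.995 / 249.307 × 100 = 32.09%.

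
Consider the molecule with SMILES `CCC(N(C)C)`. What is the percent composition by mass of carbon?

Atom tally by fragment:
  CH3 → C:1 H:3
  CH2 → C:1 H:2
  CH2N(CH3)2 → C:3 H:8 N:1
Element totals:
  C: 5
  H: 13
  N: 1
Molecular formula: C5H13N.
Molar mass = 87.166 g/mol.
Mass from C: 5 × 12.011 = 60.055 g/mol.
%C = 60.055 / 87.166 × 100 = 68.90%.

68.90%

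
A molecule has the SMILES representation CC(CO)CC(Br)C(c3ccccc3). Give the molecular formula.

C12H17BrO

Atom tally by fragment:
  CH3 → C:1 H:3
  CH(CH2OH) → C:2 H:4 O:1
  CH2 → C:1 H:2
  CH(Br) → C:1 H:1 Br:1
  CH2C6H5 → C:7 H:7
Element totals:
  C: 12
  H: 17
  Br: 1
  O: 1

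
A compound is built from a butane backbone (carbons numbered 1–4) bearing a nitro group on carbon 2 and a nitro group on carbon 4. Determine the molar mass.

Atom tally by fragment:
  CH3 → C:1 H:3
  CH(NO2) → C:1 H:1 N:1 O:2
  CH2 → C:1 H:2
  CH2NO2 → C:1 H:2 N:1 O:2
Element totals:
  C: 4
  H: 8
  N: 2
  O: 4
Molecular formula: C4H8N2O4.
  M = 4(12.011) + 8(1.008) + 2(14.007) + 4(15.999)
    = 48.044 + 8.064 + 28.014 + 63.996 = 148.118

148.12 g/mol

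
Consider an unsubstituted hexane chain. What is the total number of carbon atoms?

6

Atom tally by fragment:
  CH3 → C:1 H:3
  CH2 → C:1 H:2
  CH2 → C:1 H:2
  CH2 → C:1 H:2
  CH2 → C:1 H:2
  CH3 → C:1 H:3
Element totals:
  C: 6
  H: 14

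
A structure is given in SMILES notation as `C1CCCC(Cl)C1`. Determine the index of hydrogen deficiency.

1

Atom tally by fragment:
  cyclohexane ring core → C:6 H:12
  (− 1 ring H displaced by substituents)
  + Cl → Cl:1
Element totals:
  C: 6
  H: 11
  Cl: 1
Molecular formula: C6H11Cl.
DoU = (2C + 2 + N − H − X) / 2 = (2·6 + 2 + 0 − 11 − 1) / 2 = 1.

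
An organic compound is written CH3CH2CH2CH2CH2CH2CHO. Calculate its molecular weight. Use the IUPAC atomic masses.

Element totals:
  C: 7
  H: 14
  O: 1
Molecular formula: C7H14O.
  M = 7(12.011) + 14(1.008) + 15.999
    = 84.077 + 14.112 + 15.999 = 114.188

114.19 g/mol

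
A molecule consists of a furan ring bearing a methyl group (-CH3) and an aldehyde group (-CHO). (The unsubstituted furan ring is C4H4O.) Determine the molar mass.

Atom tally by fragment:
  furan ring core → C:4 H:4 O:1
  (− 2 ring H displaced by substituents)
  + CH3 → C:1 H:3
  + CHO → C:1 H:1 O:1
Element totals:
  C: 6
  H: 6
  O: 2
Molecular formula: C6H6O2.
  M = 6(12.011) + 6(1.008) + 2(15.999)
    = 72.066 + 6.048 + 31.998 = 110.112

110.11 g/mol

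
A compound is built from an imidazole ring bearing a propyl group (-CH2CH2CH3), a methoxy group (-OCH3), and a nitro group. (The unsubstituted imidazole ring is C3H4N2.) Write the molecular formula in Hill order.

C7H11N3O3

Atom tally by fragment:
  imidazole ring core → C:3 H:4 N:2
  (− 3 ring H displaced by substituents)
  + CH2CH2CH3 → C:3 H:7
  + OCH3 → C:1 H:3 O:1
  + NO2 → N:1 O:2
Element totals:
  C: 7
  H: 11
  N: 3
  O: 3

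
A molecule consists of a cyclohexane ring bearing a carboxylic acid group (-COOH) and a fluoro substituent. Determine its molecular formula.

Atom tally by fragment:
  cyclohexane ring core → C:6 H:12
  (− 2 ring H displaced by substituents)
  + COOH → C:1 H:1 O:2
  + F → F:1
Element totals:
  C: 7
  H: 11
  F: 1
  O: 2

C7H11FO2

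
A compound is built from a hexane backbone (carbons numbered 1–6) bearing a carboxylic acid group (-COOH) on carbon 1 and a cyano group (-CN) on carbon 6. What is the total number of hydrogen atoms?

Atom tally by fragment:
  HOOCCH2 → C:2 H:3 O:2
  CH2 → C:1 H:2
  CH2 → C:1 H:2
  CH2 → C:1 H:2
  CH2 → C:1 H:2
  CH2CN → C:2 H:2 N:1
Element totals:
  C: 8
  H: 13
  N: 1
  O: 2

13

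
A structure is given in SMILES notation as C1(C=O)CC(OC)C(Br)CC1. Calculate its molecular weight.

221.09 g/mol

Atom tally by fragment:
  cyclohexane ring core → C:6 H:12
  (− 3 ring H displaced by substituents)
  + CHO → C:1 H:1 O:1
  + OCH3 → C:1 H:3 O:1
  + Br → Br:1
Element totals:
  C: 8
  H: 13
  Br: 1
  O: 2
Molecular formula: C8H13BrO2.
  M = 8(12.011) + 13(1.008) + 79.904 + 2(15.999)
    = 96.088 + 13.104 + 79.904 + 31.998 = 221.094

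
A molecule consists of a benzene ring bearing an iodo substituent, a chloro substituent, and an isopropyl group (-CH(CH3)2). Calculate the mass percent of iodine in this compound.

Atom tally by fragment:
  benzene ring core → C:6 H:6
  (− 3 ring H displaced by substituents)
  + I → I:1
  + Cl → Cl:1
  + CH(CH3)2 → C:3 H:7
Element totals:
  C: 9
  H: 10
  Cl: 1
  I: 1
Molecular formula: C9H10ClI.
Molar mass = 280.533 g/mol.
Mass from I: 1 × 126.904 = 126.904 g/mol.
%I = 126.904 / 280.533 × 100 = 45.24%.

45.24%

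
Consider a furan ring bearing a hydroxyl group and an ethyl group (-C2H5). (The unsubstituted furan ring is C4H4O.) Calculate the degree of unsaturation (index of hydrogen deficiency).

Atom tally by fragment:
  furan ring core → C:4 H:4 O:1
  (− 2 ring H displaced by substituents)
  + OH → O:1 H:1
  + C2H5 → C:2 H:5
Element totals:
  C: 6
  H: 8
  O: 2
Molecular formula: C6H8O2.
DoU = (2C + 2 + N − H − X) / 2 = (2·6 + 2 + 0 − 8 − 0) / 2 = 3.

3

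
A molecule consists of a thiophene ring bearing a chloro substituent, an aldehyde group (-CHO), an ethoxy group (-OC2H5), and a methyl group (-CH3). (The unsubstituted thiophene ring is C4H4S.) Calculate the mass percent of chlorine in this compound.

17.32%

Atom tally by fragment:
  thiophene ring core → C:4 H:4 S:1
  (− 4 ring H displaced by substituents)
  + Cl → Cl:1
  + CHO → C:1 H:1 O:1
  + OC2H5 → C:2 H:5 O:1
  + CH3 → C:1 H:3
Element totals:
  C: 8
  H: 9
  Cl: 1
  O: 2
  S: 1
Molecular formula: C8H9ClO2S.
Molar mass = 204.668 g/mol.
Mass from Cl: 1 × 35.45 = 35.450 g/mol.
%Cl = 35.450 / 204.668 × 100 = 17.32%.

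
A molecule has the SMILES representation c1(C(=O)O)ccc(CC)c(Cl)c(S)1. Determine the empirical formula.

Atom tally by fragment:
  benzene ring core → C:6 H:6
  (− 4 ring H displaced by substituents)
  + COOH → C:1 H:1 O:2
  + C2H5 → C:2 H:5
  + Cl → Cl:1
  + SH → S:1 H:1
Element totals:
  C: 9
  H: 9
  Cl: 1
  O: 2
  S: 1
Molecular formula: C9H9ClO2S.
gcd of subscripts (9, 1, 9, 2, 1) = 1, so the empirical formula equals the molecular formula.

C9H9ClO2S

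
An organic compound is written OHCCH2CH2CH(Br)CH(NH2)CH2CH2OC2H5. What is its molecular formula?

C9H18BrNO2

Atom tally by fragment:
  OHCCH2 → C:2 H:3 O:1
  CH2 → C:1 H:2
  CH(Br) → C:1 H:1 Br:1
  CH(NH2) → C:1 H:3 N:1
  CH2 → C:1 H:2
  CH2OC2H5 → C:3 H:7 O:1
Element totals:
  C: 9
  H: 18
  Br: 1
  N: 1
  O: 2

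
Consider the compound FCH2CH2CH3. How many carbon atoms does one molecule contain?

3

Element totals:
  C: 3
  H: 7
  F: 1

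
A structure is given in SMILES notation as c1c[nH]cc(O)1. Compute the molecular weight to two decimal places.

83.09 g/mol

Atom tally by fragment:
  pyrrole ring core → C:4 H:5 N:1
  (− 1 ring H displaced by substituents)
  + OH → O:1 H:1
Element totals:
  C: 4
  H: 5
  N: 1
  O: 1
Molecular formula: C4H5NO.
  M = 4(12.011) + 5(1.008) + 14.007 + 15.999
    = 48.044 + 5.040 + 14.007 + 15.999 = 83.090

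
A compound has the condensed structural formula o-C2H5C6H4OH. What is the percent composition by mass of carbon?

Atom tally by fragment:
  benzene ring core → C:6 H:6
  (− 2 ring H displaced by substituents)
  + C2H5 → C:2 H:5
  + OH → O:1 H:1
Element totals:
  C: 8
  H: 10
  O: 1
Molecular formula: C8H10O.
Molar mass = 122.167 g/mol.
Mass from C: 8 × 12.011 = 96.088 g/mol.
%C = 96.088 / 122.167 × 100 = 78.65%.

78.65%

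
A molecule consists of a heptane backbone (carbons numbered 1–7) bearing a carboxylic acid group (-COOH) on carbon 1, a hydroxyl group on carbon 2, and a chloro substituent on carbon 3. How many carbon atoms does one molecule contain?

8

Atom tally by fragment:
  HOOCCH2 → C:2 H:3 O:2
  CH(OH) → C:1 H:2 O:1
  CH(Cl) → C:1 H:1 Cl:1
  CH2 → C:1 H:2
  CH2 → C:1 H:2
  CH2 → C:1 H:2
  CH3 → C:1 H:3
Element totals:
  C: 8
  H: 15
  Cl: 1
  O: 3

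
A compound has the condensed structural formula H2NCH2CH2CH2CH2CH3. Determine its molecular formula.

Element totals:
  C: 5
  H: 13
  N: 1

C5H13N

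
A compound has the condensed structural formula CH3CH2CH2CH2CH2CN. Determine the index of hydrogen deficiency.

2

Atom tally by fragment:
  CH3 → C:1 H:3
  CH2 → C:1 H:2
  CH2 → C:1 H:2
  CH2 → C:1 H:2
  CH2CN → C:2 H:2 N:1
Element totals:
  C: 6
  H: 11
  N: 1
Molecular formula: C6H11N.
DoU = (2C + 2 + N − H − X) / 2 = (2·6 + 2 + 1 − 11 − 0) / 2 = 2.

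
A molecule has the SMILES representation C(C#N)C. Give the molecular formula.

Atom tally by fragment:
  NCCH2 → C:2 H:2 N:1
  CH3 → C:1 H:3
Element totals:
  C: 3
  H: 5
  N: 1

C3H5N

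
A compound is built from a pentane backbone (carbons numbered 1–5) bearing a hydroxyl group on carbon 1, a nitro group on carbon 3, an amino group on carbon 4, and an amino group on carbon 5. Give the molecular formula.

C5H13N3O3

Atom tally by fragment:
  HOCH2 → C:1 H:3 O:1
  CH2 → C:1 H:2
  CH(NO2) → C:1 H:1 N:1 O:2
  CH(NH2) → C:1 H:3 N:1
  CH2NH2 → C:1 H:4 N:1
Element totals:
  C: 5
  H: 13
  N: 3
  O: 3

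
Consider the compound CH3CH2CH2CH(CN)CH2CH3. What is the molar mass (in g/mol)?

Element totals:
  C: 7
  H: 13
  N: 1
Molecular formula: C7H13N.
  M = 7(12.011) + 13(1.008) + 14.007
    = 84.077 + 13.104 + 14.007 = 111.188

111.19 g/mol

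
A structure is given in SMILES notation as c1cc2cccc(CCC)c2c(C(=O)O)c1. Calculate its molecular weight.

Atom tally by fragment:
  naphthalene ring system core → C:10 H:8
  (− 2 ring H displaced by substituents)
  + CH2CH2CH3 → C:3 H:7
  + COOH → C:1 H:1 O:2
Element totals:
  C: 14
  H: 14
  O: 2
Molecular formula: C14H14O2.
  M = 14(12.011) + 14(1.008) + 2(15.999)
    = 168.154 + 14.112 + 31.998 = 214.264

214.26 g/mol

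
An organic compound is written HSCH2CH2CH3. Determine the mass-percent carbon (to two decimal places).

47.31%

Atom tally by fragment:
  HSCH2 → C:1 H:3 S:1
  CH2 → C:1 H:2
  CH3 → C:1 H:3
Element totals:
  C: 3
  H: 8
  S: 1
Molecular formula: C3H8S.
Molar mass = 76.157 g/mol.
Mass from C: 3 × 12.011 = 36.033 g/mol.
%C = 36.033 / 76.157 × 100 = 47.31%.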